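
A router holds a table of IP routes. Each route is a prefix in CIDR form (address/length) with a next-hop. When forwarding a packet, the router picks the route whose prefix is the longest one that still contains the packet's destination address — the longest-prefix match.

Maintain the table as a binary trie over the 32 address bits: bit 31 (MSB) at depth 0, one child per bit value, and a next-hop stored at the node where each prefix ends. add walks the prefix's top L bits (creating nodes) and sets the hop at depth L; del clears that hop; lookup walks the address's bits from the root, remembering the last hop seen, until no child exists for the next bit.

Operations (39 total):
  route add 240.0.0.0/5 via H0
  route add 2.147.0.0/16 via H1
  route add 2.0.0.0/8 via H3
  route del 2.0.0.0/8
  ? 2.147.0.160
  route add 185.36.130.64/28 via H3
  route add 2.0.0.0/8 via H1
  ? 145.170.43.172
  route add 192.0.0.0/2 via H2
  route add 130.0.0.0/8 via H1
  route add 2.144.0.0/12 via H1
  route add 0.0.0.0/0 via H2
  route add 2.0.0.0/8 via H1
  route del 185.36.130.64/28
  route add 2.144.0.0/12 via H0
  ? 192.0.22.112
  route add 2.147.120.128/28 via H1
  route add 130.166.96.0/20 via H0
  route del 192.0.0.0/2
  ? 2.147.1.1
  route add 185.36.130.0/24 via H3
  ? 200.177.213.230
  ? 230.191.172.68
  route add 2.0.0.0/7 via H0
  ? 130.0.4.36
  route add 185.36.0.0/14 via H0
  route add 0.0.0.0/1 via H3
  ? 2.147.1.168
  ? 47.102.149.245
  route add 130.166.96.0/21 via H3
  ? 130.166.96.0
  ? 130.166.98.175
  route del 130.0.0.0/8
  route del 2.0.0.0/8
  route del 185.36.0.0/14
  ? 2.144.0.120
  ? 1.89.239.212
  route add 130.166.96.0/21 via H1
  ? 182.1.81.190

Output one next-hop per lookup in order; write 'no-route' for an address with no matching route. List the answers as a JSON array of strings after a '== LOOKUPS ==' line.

Trace:
  add 240.0.0.0/5 -> H0 at depth 5
  add 2.147.0.0/16 -> H1 at depth 16
  add 2.0.0.0/8 -> H3 at depth 8
  - 2.0.0.0/8 clear@8
  lookup 2.147.0.160: bits 0000001010010011 walk d0:-→d1:-→d2:-→d3:-→d4:-→d5:-→d6:-→d7:-→d8:-→d9:-→d10:-→d11:-→d12:-→d13:-→d14:-→d15:-→d16:H1 -> H1
  add 185.36.130.64/28 -> H3 at depth 28
  add 2.0.0.0/8 -> H1 at depth 8
  lookup 145.170.43.172: bits 10 walk d0:-→d1:-→d2:- -> no-route
  add 192.0.0.0/2 -> H2 at depth 2
  add 130.0.0.0/8 -> H1 at depth 8
  add 2.144.0.0/12 -> H1 at depth 12
  add 0.0.0.0/0 -> H2 at depth 0
  add 2.0.0.0/8 -> H1 at depth 8
  - 185.36.130.64/28 clear@28
  add 2.144.0.0/12 -> H0 at depth 12
  lookup 192.0.22.112: bits 11 walk d0:H2→d1:-→d2:H2 -> H2
  add 2.147.120.128/28 -> H1 at depth 28
  add 130.166.96.0/20 -> H0 at depth 20
  - 192.0.0.0/2 clear@2
  lookup 2.147.1.1: bits 00000010100100110 walk d0:H2→d1:-→d2:-→d3:-→d4:-→d5:-→d6:-→d7:-→d8:H1→d9:-→d10:-→d11:-→d12:H0→d13:-→d14:-→d15:-→d16:H1→d17:- -> H1
  add 185.36.130.0/24 -> H3 at depth 24
  lookup 200.177.213.230: bits 11 walk d0:H2→d1:-→d2:- -> H2
  lookup 230.191.172.68: bits 111 walk d0:H2→d1:-→d2:-→d3:- -> H2
  add 2.0.0.0/7 -> H0 at depth 7
  lookup 130.0.4.36: bits 10000010 walk d0:H2→d1:-→d2:-→d3:-→d4:-→d5:-→d6:-→d7:-→d8:H1 -> H1
  add 185.36.0.0/14 -> H0 at depth 14
  add 0.0.0.0/1 -> H3 at depth 1
  lookup 2.147.1.168: bits 00000010100100110 walk d0:H2→d1:H3→d2:-→d3:-→d4:-→d5:-→d6:-→d7:H0→d8:H1→d9:-→d10:-→d11:-→d12:H0→d13:-→d14:-→d15:-→d16:H1→d17:- -> H1
  lookup 47.102.149.245: bits 00 walk d0:H2→d1:H3→d2:- -> H3
  add 130.166.96.0/21 -> H3 at depth 21
  lookup 130.166.96.0: bits 100000101010011001100 walk d0:H2→d1:-→d2:-→d3:-→d4:-→d5:-→d6:-→d7:-→d8:H1→d9:-→d10:-→d11:-→d12:-→d13:-→d14:-→d15:-→d16:-→d17:-→d18:-→d19:-→d20:H0→d21:H3 -> H3
  lookup 130.166.98.175: bits 100000101010011001100 walk d0:H2→d1:-→d2:-→d3:-→d4:-→d5:-→d6:-→d7:-→d8:H1→d9:-→d10:-→d11:-→d12:-→d13:-→d14:-→d15:-→d16:-→d17:-→d18:-→d19:-→d20:H0→d21:H3 -> H3
  - 130.0.0.0/8 clear@8
  - 2.0.0.0/8 clear@8
  - 185.36.0.0/14 clear@14
  lookup 2.144.0.120: bits 00000010100100 walk d0:H2→d1:H3→d2:-→d3:-→d4:-→d5:-→d6:-→d7:H0→d8:-→d9:-→d10:-→d11:-→d12:H0→d13:-→d14:- -> H0
  lookup 1.89.239.212: bits 000000 walk d0:H2→d1:H3→d2:-→d3:-→d4:-→d5:-→d6:- -> H3
  add 130.166.96.0/21 -> H1 at depth 21
  lookup 182.1.81.190: bits 1011 walk d0:H2→d1:-→d2:-→d3:-→d4:- -> H2

== LOOKUPS ==
["H1","no-route","H2","H1","H2","H2","H1","H1","H3","H3","H3","H0","H3","H2"]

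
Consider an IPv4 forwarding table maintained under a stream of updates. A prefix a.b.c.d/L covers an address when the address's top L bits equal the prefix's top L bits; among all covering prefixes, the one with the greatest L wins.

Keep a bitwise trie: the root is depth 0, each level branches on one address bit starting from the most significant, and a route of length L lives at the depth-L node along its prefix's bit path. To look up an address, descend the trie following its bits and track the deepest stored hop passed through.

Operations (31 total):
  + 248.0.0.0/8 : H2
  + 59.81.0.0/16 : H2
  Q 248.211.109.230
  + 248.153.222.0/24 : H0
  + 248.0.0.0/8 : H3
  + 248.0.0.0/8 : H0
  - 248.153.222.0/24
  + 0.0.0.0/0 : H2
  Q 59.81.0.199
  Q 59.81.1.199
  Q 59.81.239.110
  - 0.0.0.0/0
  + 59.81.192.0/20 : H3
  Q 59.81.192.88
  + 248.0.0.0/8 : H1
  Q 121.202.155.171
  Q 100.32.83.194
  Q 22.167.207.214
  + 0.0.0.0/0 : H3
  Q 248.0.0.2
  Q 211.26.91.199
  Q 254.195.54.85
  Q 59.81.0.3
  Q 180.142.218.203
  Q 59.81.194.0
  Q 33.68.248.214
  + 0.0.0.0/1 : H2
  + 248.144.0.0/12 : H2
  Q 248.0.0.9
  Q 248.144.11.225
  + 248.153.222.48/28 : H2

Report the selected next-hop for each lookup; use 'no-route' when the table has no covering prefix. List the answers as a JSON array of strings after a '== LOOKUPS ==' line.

Process each operation:
  + 248.0.0.0/8 (H2) depth=8
  + 59.81.0.0/16 (H2) depth=16
  lookup 248.211.109.230: bits 11111000 walk d0:-→d1:-→d2:-→d3:-→d4:-→d5:-→d6:-→d7:-→d8:H2 -> H2
  + 248.153.222.0/24 (H0) depth=24
  + 248.0.0.0/8 (H3) depth=8
  + 248.0.0.0/8 (H0) depth=8
  del 248.153.222.0/24 (clear depth 24)
  + 0.0.0.0/0 (H2) depth=0
  lookup 59.81.0.199: bits 0011101101010001 walk d0:H2→d1:-→d2:-→d3:-→d4:-→d5:-→d6:-→d7:-→d8:-→d9:-→d10:-→d11:-→d12:-→d13:-→d14:-→d15:-→d16:H2 -> H2
  lookup 59.81.1.199: bits 0011101101010001 walk d0:H2→d1:-→d2:-→d3:-→d4:-→d5:-→d6:-→d7:-→d8:-→d9:-→d10:-→d11:-→d12:-→d13:-→d14:-→d15:-→d16:H2 -> H2
  lookup 59.81.239.110: bits 0011101101010001 walk d0:H2→d1:-→d2:-→d3:-→d4:-→d5:-→d6:-→d7:-→d8:-→d9:-→d10:-→d11:-→d12:-→d13:-→d14:-→d15:-→d16:H2 -> H2
  del 0.0.0.0/0 (clear depth 0)
  + 59.81.192.0/20 (H3) depth=20
  lookup 59.81.192.88: bits 00111011010100011100 walk d0:-→d1:-→d2:-→d3:-→d4:-→d5:-→d6:-→d7:-→d8:-→d9:-→d10:-→d11:-→d12:-→d13:-→d14:-→d15:-→d16:H2→d17:-→d18:-→d19:-→d20:H3 -> H3
  + 248.0.0.0/8 (H1) depth=8
  lookup 121.202.155.171: bits 0 walk d0:-→d1:- -> no-route
  lookup 100.32.83.194: bits 0 walk d0:-→d1:- -> no-route
  lookup 22.167.207.214: bits 00 walk d0:-→d1:-→d2:- -> no-route
  + 0.0.0.0/0 (H3) depth=0
  lookup 248.0.0.2: bits 11111000 walk d0:H3→d1:-→d2:-→d3:-→d4:-→d5:-→d6:-→d7:-→d8:H1 -> H1
  lookup 211.26.91.199: bits 11 walk d0:H3→d1:-→d2:- -> H3
  lookup 254.195.54.85: bits 11111 walk d0:H3→d1:-→d2:-→d3:-→d4:-→d5:- -> H3
  lookup 59.81.0.3: bits 0011101101010001 walk d0:H3→d1:-→d2:-→d3:-→d4:-→d5:-→d6:-→d7:-→d8:-→d9:-→d10:-→d11:-→d12:-→d13:-→d14:-→d15:-→d16:H2 -> H2
  lookup 180.142.218.203: bits 1 walk d0:H3→d1:- -> H3
  lookup 59.81.194.0: bits 00111011010100011100 walk d0:H3→d1:-→d2:-→d3:-→d4:-→d5:-→d6:-→d7:-→d8:-→d9:-→d10:-→d11:-→d12:-→d13:-→d14:-→d15:-→d16:H2→d17:-→d18:-→d19:-→d20:H3 -> H3
  lookup 33.68.248.214: bits 001 walk d0:H3→d1:-→d2:-→d3:- -> H3
  + 0.0.0.0/1 (H2) depth=1
  + 248.144.0.0/12 (H2) depth=12
  lookup 248.0.0.9: bits 11111000 walk d0:H3→d1:-→d2:-→d3:-→d4:-→d5:-→d6:-→d7:-→d8:H1 -> H1
  lookup 248.144.11.225: bits 111110001001 walk d0:H3→d1:-→d2:-→d3:-→d4:-→d5:-→d6:-→d7:-→d8:H1→d9:-→d10:-→d11:-→d12:H2 -> H2
  + 248.153.222.48/28 (H2) depth=28

== LOOKUPS ==
["H2","H2","H2","H2","H3","no-route","no-route","no-route","H1","H3","H3","H2","H3","H3","H3","H1","H2"]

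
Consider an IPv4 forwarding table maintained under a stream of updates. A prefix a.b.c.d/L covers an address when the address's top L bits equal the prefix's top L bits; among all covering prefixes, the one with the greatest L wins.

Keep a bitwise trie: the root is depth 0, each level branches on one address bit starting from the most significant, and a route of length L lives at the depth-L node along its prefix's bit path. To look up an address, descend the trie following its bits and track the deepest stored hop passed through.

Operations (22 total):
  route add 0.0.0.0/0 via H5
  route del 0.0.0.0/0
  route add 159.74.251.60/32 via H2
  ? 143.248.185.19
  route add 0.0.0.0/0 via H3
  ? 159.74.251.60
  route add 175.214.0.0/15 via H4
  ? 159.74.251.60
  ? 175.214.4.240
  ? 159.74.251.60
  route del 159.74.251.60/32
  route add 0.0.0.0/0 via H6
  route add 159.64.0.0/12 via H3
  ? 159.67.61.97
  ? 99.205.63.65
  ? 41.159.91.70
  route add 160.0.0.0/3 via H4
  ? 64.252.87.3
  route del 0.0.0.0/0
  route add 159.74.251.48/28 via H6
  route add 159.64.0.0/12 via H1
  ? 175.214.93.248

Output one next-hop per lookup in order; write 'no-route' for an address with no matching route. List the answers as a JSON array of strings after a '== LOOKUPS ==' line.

Apply in order:
  add 0.0.0.0/0 -> H5 at depth 0
  del 0.0.0.0/0 (clear depth 0)
  add 159.74.251.60/32 -> H2 at depth 32
  ? 143.248.185.19  path d0:-→d1:-→d2:-→d3:-  best=no-route
  add 0.0.0.0/0 -> H3 at depth 0
  ? 159.74.251.60  path d0:H3→d1:-→d2:-→d3:-→d4:-→d5:-→d6:-→d7:-→d8:-→d9:-→d10:-→d11:-→d12:-→d13:-→d14:-→d15:-→d16:-→d17:-→d18:-→d19:-→d20:-→d21:-→d22:-→d23:-→d24:-→d25:-→d26:-→d27:-→d28:-→d29:-→d30:-→d31:-→d32:H2  best=H2
  add 175.214.0.0/15 -> H4 at depth 15
  ? 159.74.251.60  path d0:H3→d1:-→d2:-→d3:-→d4:-→d5:-→d6:-→d7:-→d8:-→d9:-→d10:-→d11:-→d12:-→d13:-→d14:-→d15:-→d16:-→d17:-→d18:-→d19:-→d20:-→d21:-→d22:-→d23:-→d24:-→d25:-→d26:-→d27:-→d28:-→d29:-→d30:-→d31:-→d32:H2  best=H2
  ? 175.214.4.240  path d0:H3→d1:-→d2:-→d3:-→d4:-→d5:-→d6:-→d7:-→d8:-→d9:-→d10:-→d11:-→d12:-→d13:-→d14:-→d15:H4  best=H4
  ? 159.74.251.60  path d0:H3→d1:-→d2:-→d3:-→d4:-→d5:-→d6:-→d7:-→d8:-→d9:-→d10:-→d11:-→d12:-→d13:-→d14:-→d15:-→d16:-→d17:-→d18:-→d19:-→d20:-→d21:-→d22:-→d23:-→d24:-→d25:-→d26:-→d27:-→d28:-→d29:-→d30:-→d31:-→d32:H2  best=H2
  del 159.74.251.60/32 (clear depth 32)
  add 0.0.0.0/0 -> H6 at depth 0
  add 159.64.0.0/12 -> H3 at depth 12
  ? 159.67.61.97  path d0:H6→d1:-→d2:-→d3:-→d4:-→d5:-→d6:-→d7:-→d8:-→d9:-→d10:-→d11:-→d12:H3  best=H3
  ? 99.205.63.65  path d0:H6  best=H6
  ? 41.159.91.70  path d0:H6  best=H6
  add 160.0.0.0/3 -> H4 at depth 3
  ? 64.252.87.3  path d0:H6  best=H6
  del 0.0.0.0/0 (clear depth 0)
  add 159.74.251.48/28 -> H6 at depth 28
  add 159.64.0.0/12 -> H1 at depth 12
  ? 175.214.93.248  path d0:-→d1:-→d2:-→d3:H4→d4:-→d5:-→d6:-→d7:-→d8:-→d9:-→d10:-→d11:-→d12:-→d13:-→d14:-→d15:H4  best=H4

== LOOKUPS ==
["no-route","H2","H2","H4","H2","H3","H6","H6","H6","H4"]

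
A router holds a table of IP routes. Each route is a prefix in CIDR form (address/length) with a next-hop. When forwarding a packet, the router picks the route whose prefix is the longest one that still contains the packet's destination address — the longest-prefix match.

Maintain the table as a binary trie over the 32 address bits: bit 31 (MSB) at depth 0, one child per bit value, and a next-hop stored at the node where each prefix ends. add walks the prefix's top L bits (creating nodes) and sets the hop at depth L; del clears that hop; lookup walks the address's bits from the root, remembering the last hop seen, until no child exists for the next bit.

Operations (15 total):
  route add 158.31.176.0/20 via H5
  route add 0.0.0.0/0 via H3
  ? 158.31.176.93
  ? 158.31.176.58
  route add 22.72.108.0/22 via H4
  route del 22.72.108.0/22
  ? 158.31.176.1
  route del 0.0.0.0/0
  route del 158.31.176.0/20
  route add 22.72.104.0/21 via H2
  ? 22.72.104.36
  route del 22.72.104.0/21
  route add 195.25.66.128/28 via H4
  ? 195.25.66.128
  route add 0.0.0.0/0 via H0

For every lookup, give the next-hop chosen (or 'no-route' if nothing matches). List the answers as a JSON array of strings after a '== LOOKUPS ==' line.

Process each operation:
  add 158.31.176.0/20 -> H5 at depth 20
  add 0.0.0.0/0 -> H3 at depth 0
  Q 158.31.176.93: descend 10011110000111111011 ; hops seen [H3,H5] ; pick H5
  Q 158.31.176.58: descend 10011110000111111011 ; hops seen [H3,H5] ; pick H5
  add 22.72.108.0/22 -> H4 at depth 22
  - 22.72.108.0/22 clear@22
  Q 158.31.176.1: descend 10011110000111111011 ; hops seen [H3,H5] ; pick H5
  - 0.0.0.0/0 clear@0
  - 158.31.176.0/20 clear@20
  add 22.72.104.0/21 -> H2 at depth 21
  Q 22.72.104.36: descend 000101100100100001101 ; hops seen [H2] ; pick H2
  - 22.72.104.0/21 clear@21
  add 195.25.66.128/28 -> H4 at depth 28
  Q 195.25.66.128: descend 1100001100011001010000101000 ; hops seen [H4] ; pick H4
  add 0.0.0.0/0 -> H0 at depth 0

== LOOKUPS ==
["H5","H5","H5","H2","H4"]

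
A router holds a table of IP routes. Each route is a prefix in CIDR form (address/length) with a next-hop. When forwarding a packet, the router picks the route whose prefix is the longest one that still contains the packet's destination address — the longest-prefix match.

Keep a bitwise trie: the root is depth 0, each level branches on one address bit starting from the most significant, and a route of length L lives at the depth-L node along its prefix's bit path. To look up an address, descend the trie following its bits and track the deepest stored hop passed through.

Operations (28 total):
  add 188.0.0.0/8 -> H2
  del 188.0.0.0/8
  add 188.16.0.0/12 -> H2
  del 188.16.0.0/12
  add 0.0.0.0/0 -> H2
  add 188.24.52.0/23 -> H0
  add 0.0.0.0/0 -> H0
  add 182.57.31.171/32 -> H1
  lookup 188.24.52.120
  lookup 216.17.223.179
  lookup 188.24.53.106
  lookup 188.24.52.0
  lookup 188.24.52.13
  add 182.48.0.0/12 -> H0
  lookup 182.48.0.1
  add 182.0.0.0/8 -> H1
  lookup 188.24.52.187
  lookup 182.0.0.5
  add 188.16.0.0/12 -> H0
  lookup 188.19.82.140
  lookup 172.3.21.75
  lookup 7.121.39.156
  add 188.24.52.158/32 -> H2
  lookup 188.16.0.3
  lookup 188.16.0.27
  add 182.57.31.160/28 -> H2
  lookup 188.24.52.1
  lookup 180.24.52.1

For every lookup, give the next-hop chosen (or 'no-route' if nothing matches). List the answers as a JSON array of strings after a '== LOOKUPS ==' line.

Trace:
  add 188.0.0.0/8 -> H2 at depth 8
  - 188.0.0.0/8 clear@8
  add 188.16.0.0/12 -> H2 at depth 12
  - 188.16.0.0/12 clear@12
  add 0.0.0.0/0 -> H2 at depth 0
  add 188.24.52.0/23 -> H0 at depth 23
  add 0.0.0.0/0 -> H0 at depth 0
  add 182.57.31.171/32 -> H1 at depth 32
  ? 188.24.52.120  path d0:H0→d1:-→d2:-→d3:-→d4:-→d5:-→d6:-→d7:-→d8:-→d9:-→d10:-→d11:-→d12:-→d13:-→d14:-→d15:-→d16:-→d17:-→d18:-→d19:-→d20:-→d21:-→d22:-→d23:H0  best=H0
  ? 216.17.223.179  path d0:H0→d1:-  best=H0
  ? 188.24.53.106  path d0:H0→d1:-→d2:-→d3:-→d4:-→d5:-→d6:-→d7:-→d8:-→d9:-→d10:-→d11:-→d12:-→d13:-→d14:-→d15:-→d16:-→d17:-→d18:-→d19:-→d20:-→d21:-→d22:-→d23:H0  best=H0
  ? 188.24.52.0  path d0:H0→d1:-→d2:-→d3:-→d4:-→d5:-→d6:-→d7:-→d8:-→d9:-→d10:-→d11:-→d12:-→d13:-→d14:-→d15:-→d16:-→d17:-→d18:-→d19:-→d20:-→d21:-→d22:-→d23:H0  best=H0
  ? 188.24.52.13  path d0:H0→d1:-→d2:-→d3:-→d4:-→d5:-→d6:-→d7:-→d8:-→d9:-→d10:-→d11:-→d12:-→d13:-→d14:-→d15:-→d16:-→d17:-→d18:-→d19:-→d20:-→d21:-→d22:-→d23:H0  best=H0
  add 182.48.0.0/12 -> H0 at depth 12
  ? 182.48.0.1  path d0:H0→d1:-→d2:-→d3:-→d4:-→d5:-→d6:-→d7:-→d8:-→d9:-→d10:-→d11:-→d12:H0  best=H0
  add 182.0.0.0/8 -> H1 at depth 8
  ? 188.24.52.187  path d0:H0→d1:-→d2:-→d3:-→d4:-→d5:-→d6:-→d7:-→d8:-→d9:-→d10:-→d11:-→d12:-→d13:-→d14:-→d15:-→d16:-→d17:-→d18:-→d19:-→d20:-→d21:-→d22:-→d23:H0  best=H0
  ? 182.0.0.5  path d0:H0→d1:-→d2:-→d3:-→d4:-→d5:-→d6:-→d7:-→d8:H1→d9:-→d10:-  best=H1
  add 188.16.0.0/12 -> H0 at depth 12
  ? 188.19.82.140  path d0:H0→d1:-→d2:-→d3:-→d4:-→d5:-→d6:-→d7:-→d8:-→d9:-→d10:-→d11:-→d12:H0  best=H0
  ? 172.3.21.75  path d0:H0→d1:-→d2:-→d3:-  best=H0
  ? 7.121.39.156  path d0:H0  best=H0
  add 188.24.52.158/32 -> H2 at depth 32
  ? 188.16.0.3  path d0:H0→d1:-→d2:-→d3:-→d4:-→d5:-→d6:-→d7:-→d8:-→d9:-→d10:-→d11:-→d12:H0  best=H0
  ? 188.16.0.27  path d0:H0→d1:-→d2:-→d3:-→d4:-→d5:-→d6:-→d7:-→d8:-→d9:-→d10:-→d11:-→d12:H0  best=H0
  add 182.57.31.160/28 -> H2 at depth 28
  ? 188.24.52.1  path d0:H0→d1:-→d2:-→d3:-→d4:-→d5:-→d6:-→d7:-→d8:-→d9:-→d10:-→d11:-→d12:H0→d13:-→d14:-→d15:-→d16:-→d17:-→d18:-→d19:-→d20:-→d21:-→d22:-→d23:H0→d24:-  best=H0
  ? 180.24.52.1  path d0:H0→d1:-→d2:-→d3:-→d4:-→d5:-→d6:-  best=H0

== LOOKUPS ==
["H0","H0","H0","H0","H0","H0","H0","H1","H0","H0","H0","H0","H0","H0","H0"]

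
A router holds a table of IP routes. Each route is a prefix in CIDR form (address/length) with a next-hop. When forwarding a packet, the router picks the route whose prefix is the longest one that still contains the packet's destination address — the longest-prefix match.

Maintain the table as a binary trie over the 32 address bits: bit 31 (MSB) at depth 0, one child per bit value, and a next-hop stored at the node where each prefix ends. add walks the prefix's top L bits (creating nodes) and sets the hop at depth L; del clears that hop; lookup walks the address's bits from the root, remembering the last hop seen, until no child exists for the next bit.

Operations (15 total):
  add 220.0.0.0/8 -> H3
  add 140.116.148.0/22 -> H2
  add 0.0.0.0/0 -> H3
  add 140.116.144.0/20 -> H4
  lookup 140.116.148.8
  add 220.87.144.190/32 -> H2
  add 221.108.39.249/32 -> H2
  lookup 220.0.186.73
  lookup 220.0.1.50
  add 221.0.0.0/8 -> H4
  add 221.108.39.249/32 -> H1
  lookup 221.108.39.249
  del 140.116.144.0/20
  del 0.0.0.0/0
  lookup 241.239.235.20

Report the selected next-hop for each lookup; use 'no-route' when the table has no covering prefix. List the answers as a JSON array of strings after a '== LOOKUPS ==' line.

Apply in order:
  + 220.0.0.0/8 (H3) depth=8
  + 140.116.148.0/22 (H2) depth=22
  + 0.0.0.0/0 (H3) depth=0
  + 140.116.144.0/20 (H4) depth=20
  Q 140.116.148.8: descend 1000110001110100100101 ; hops seen [H3,H4,H2] ; pick H2
  + 220.87.144.190/32 (H2) depth=32
  + 221.108.39.249/32 (H2) depth=32
  Q 220.0.186.73: descend 110111000 ; hops seen [H3,H3] ; pick H3
  Q 220.0.1.50: descend 110111000 ; hops seen [H3,H3] ; pick H3
  + 221.0.0.0/8 (H4) depth=8
  + 221.108.39.249/32 (H1) depth=32
  Q 221.108.39.249: descend 11011101011011000010011111111001 ; hops seen [H3,H4,H1] ; pick H1
  - 140.116.144.0/20 clear@20
  - 0.0.0.0/0 clear@0
  Q 241.239.235.20: descend 11 ; hops seen [∅] ; pick no-route

== LOOKUPS ==
["H2","H3","H3","H1","no-route"]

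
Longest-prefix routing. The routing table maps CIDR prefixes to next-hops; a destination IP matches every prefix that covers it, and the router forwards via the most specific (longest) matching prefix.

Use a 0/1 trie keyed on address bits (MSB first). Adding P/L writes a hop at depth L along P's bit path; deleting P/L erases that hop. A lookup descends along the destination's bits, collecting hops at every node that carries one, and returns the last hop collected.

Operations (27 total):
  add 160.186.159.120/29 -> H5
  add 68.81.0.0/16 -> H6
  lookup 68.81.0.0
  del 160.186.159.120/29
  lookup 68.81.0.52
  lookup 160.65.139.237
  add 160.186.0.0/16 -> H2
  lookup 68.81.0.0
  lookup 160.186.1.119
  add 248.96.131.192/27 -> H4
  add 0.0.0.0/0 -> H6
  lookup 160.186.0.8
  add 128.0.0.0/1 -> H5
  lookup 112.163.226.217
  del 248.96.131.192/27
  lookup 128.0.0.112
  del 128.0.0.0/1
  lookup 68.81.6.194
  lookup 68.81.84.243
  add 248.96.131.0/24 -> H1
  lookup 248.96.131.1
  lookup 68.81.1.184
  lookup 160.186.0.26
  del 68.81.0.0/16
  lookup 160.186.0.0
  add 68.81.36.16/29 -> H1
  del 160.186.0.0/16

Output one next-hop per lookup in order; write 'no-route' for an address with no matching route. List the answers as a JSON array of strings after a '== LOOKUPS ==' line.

Trace:
  + 160.186.159.120/29 (H5) depth=29
  + 68.81.0.0/16 (H6) depth=16
  ? 68.81.0.0  path d0:-→d1:-→d2:-→d3:-→d4:-→d5:-→d6:-→d7:-→d8:-→d9:-→d10:-→d11:-→d12:-→d13:-→d14:-→d15:-→d16:H6  best=H6
  - 160.186.159.120/29 clear@29
  ? 68.81.0.52  path d0:-→d1:-→d2:-→d3:-→d4:-→d5:-→d6:-→d7:-→d8:-→d9:-→d10:-→d11:-→d12:-→d13:-→d14:-→d15:-→d16:H6  best=H6
  ? 160.65.139.237  path d0:-→d1:-→d2:-→d3:-→d4:-→d5:-→d6:-→d7:-→d8:-  best=no-route
  + 160.186.0.0/16 (H2) depth=16
  ? 68.81.0.0  path d0:-→d1:-→d2:-→d3:-→d4:-→d5:-→d6:-→d7:-→d8:-→d9:-→d10:-→d11:-→d12:-→d13:-→d14:-→d15:-→d16:H6  best=H6
  ? 160.186.1.119  path d0:-→d1:-→d2:-→d3:-→d4:-→d5:-→d6:-→d7:-→d8:-→d9:-→d10:-→d11:-→d12:-→d13:-→d14:-→d15:-→d16:H2  best=H2
  + 248.96.131.192/27 (H4) depth=27
  + 0.0.0.0/0 (H6) depth=0
  ? 160.186.0.8  path d0:H6→d1:-→d2:-→d3:-→d4:-→d5:-→d6:-→d7:-→d8:-→d9:-→d10:-→d11:-→d12:-→d13:-→d14:-→d15:-→d16:H2  best=H2
  + 128.0.0.0/1 (H5) depth=1
  ? 112.163.226.217  path d0:H6→d1:-→d2:-  best=H6
  - 248.96.131.192/27 clear@27
  ? 128.0.0.112  path d0:H6→d1:H5→d2:-  best=H5
  - 128.0.0.0/1 clear@1
  ? 68.81.6.194  path d0:H6→d1:-→d2:-→d3:-→d4:-→d5:-→d6:-→d7:-→d8:-→d9:-→d10:-→d11:-→d12:-→d13:-→d14:-→d15:-→d16:H6  best=H6
  ? 68.81.84.243  path d0:H6→d1:-→d2:-→d3:-→d4:-→d5:-→d6:-→d7:-→d8:-→d9:-→d10:-→d11:-→d12:-→d13:-→d14:-→d15:-→d16:H6  best=H6
  + 248.96.131.0/24 (H1) depth=24
  ? 248.96.131.1  path d0:H6→d1:-→d2:-→d3:-→d4:-→d5:-→d6:-→d7:-→d8:-→d9:-→d10:-→d11:-→d12:-→d13:-→d14:-→d15:-→d16:-→d17:-→d18:-→d19:-→d20:-→d21:-→d22:-→d23:-→d24:H1  best=H1
  ? 68.81.1.184  path d0:H6→d1:-→d2:-→d3:-→d4:-→d5:-→d6:-→d7:-→d8:-→d9:-→d10:-→d11:-→d12:-→d13:-→d14:-→d15:-→d16:H6  best=H6
  ? 160.186.0.26  path d0:H6→d1:-→d2:-→d3:-→d4:-→d5:-→d6:-→d7:-→d8:-→d9:-→d10:-→d11:-→d12:-→d13:-→d14:-→d15:-→d16:H2  best=H2
  - 68.81.0.0/16 clear@16
  ? 160.186.0.0  path d0:H6→d1:-→d2:-→d3:-→d4:-→d5:-→d6:-→d7:-→d8:-→d9:-→d10:-→d11:-→d12:-→d13:-→d14:-→d15:-→d16:H2  best=H2
  + 68.81.36.16/29 (H1) depth=29
  - 160.186.0.0/16 clear@16

== LOOKUPS ==
["H6","H6","no-route","H6","H2","H2","H6","H5","H6","H6","H1","H6","H2","H2"]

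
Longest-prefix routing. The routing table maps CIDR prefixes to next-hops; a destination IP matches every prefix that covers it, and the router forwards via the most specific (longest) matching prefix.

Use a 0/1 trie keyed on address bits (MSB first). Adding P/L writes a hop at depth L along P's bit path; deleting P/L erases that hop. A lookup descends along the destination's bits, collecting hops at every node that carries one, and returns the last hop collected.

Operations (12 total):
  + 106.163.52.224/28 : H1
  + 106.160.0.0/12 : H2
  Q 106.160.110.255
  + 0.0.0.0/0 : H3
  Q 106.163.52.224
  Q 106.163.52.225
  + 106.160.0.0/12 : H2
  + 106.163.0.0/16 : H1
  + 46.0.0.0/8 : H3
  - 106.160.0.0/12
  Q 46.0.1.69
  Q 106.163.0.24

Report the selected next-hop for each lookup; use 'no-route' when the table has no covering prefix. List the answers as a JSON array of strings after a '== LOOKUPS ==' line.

Trace:
  + 106.163.52.224/28 (H1) depth=28
  + 106.160.0.0/12 (H2) depth=12
  Q 106.160.110.255: descend 01101010101000 ; hops seen [H2] ; pick H2
  + 0.0.0.0/0 (H3) depth=0
  Q 106.163.52.224: descend 0110101010100011001101001110 ; hops seen [H3,H2,H1] ; pick H1
  Q 106.163.52.225: descend 0110101010100011001101001110 ; hops seen [H3,H2,H1] ; pick H1
  + 106.160.0.0/12 (H2) depth=12
  + 106.163.0.0/16 (H1) depth=16
  + 46.0.0.0/8 (H3) depth=8
  del 106.160.0.0/12 (clear depth 12)
  Q 46.0.1.69: descend 00101110 ; hops seen [H3,H3] ; pick H3
  Q 106.163.0.24: descend 011010101010001100 ; hops seen [H3,H1] ; pick H1

== LOOKUPS ==
["H2","H1","H1","H3","H1"]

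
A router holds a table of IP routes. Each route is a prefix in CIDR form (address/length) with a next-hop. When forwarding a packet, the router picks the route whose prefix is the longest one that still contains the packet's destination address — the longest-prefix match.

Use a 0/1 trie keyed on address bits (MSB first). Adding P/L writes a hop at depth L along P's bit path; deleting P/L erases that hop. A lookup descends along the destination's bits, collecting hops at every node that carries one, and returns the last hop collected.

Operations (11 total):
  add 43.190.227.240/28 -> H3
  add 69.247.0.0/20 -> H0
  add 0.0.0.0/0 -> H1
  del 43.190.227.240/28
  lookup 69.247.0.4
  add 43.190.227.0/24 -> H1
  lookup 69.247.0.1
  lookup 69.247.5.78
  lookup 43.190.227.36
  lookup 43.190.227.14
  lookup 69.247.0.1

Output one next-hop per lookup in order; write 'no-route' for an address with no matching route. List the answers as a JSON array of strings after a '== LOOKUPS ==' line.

Apply in order:
  add 43.190.227.240/28 -> H3 at depth 28
  add 69.247.0.0/20 -> H0 at depth 20
  add 0.0.0.0/0 -> H1 at depth 0
  del 43.190.227.240/28 (clear depth 28)
  ? 69.247.0.4  path d0:H1→d1:-→d2:-→d3:-→d4:-→d5:-→d6:-→d7:-→d8:-→d9:-→d10:-→d11:-→d12:-→d13:-→d14:-→d15:-→d16:-→d17:-→d18:-→d19:-→d20:H0  best=H0
  add 43.190.227.0/24 -> H1 at depth 24
  ? 69.247.0.1  path d0:H1→d1:-→d2:-→d3:-→d4:-→d5:-→d6:-→d7:-→d8:-→d9:-→d10:-→d11:-→d12:-→d13:-→d14:-→d15:-→d16:-→d17:-→d18:-→d19:-→d20:H0  best=H0
  ? 69.247.5.78  path d0:H1→d1:-→d2:-→d3:-→d4:-→d5:-→d6:-→d7:-→d8:-→d9:-→d10:-→d11:-→d12:-→d13:-→d14:-→d15:-→d16:-→d17:-→d18:-→d19:-→d20:H0  best=H0
  ? 43.190.227.36  path d0:H1→d1:-→d2:-→d3:-→d4:-→d5:-→d6:-→d7:-→d8:-→d9:-→d10:-→d11:-→d12:-→d13:-→d14:-→d15:-→d16:-→d17:-→d18:-→d19:-→d20:-→d21:-→d22:-→d23:-→d24:H1  best=H1
  ? 43.190.227.14  path d0:H1→d1:-→d2:-→d3:-→d4:-→d5:-→d6:-→d7:-→d8:-→d9:-→d10:-→d11:-→d12:-→d13:-→d14:-→d15:-→d16:-→d17:-→d18:-→d19:-→d20:-→d21:-→d22:-→d23:-→d24:H1  best=H1
  ? 69.247.0.1  path d0:H1→d1:-→d2:-→d3:-→d4:-→d5:-→d6:-→d7:-→d8:-→d9:-→d10:-→d11:-→d12:-→d13:-→d14:-→d15:-→d16:-→d17:-→d18:-→d19:-→d20:H0  best=H0

== LOOKUPS ==
["H0","H0","H0","H1","H1","H0"]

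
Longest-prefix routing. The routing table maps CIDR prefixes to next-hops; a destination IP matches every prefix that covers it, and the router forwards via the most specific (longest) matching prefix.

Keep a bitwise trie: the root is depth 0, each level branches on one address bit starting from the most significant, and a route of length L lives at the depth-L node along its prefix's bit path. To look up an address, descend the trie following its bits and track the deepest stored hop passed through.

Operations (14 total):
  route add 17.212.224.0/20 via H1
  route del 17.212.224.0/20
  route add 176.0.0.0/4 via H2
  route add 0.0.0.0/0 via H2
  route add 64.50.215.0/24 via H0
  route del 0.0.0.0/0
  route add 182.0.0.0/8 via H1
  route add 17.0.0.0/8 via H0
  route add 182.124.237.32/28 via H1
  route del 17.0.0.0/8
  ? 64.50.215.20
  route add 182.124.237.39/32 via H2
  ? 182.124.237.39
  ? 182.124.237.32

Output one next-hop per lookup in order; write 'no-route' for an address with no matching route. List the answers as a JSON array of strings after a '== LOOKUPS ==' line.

Process each operation:
  add 17.212.224.0/20 -> H1 at depth 20
  - 17.212.224.0/20 clear@20
  add 176.0.0.0/4 -> H2 at depth 4
  add 0.0.0.0/0 -> H2 at depth 0
  add 64.50.215.0/24 -> H0 at depth 24
  - 0.0.0.0/0 clear@0
  add 182.0.0.0/8 -> H1 at depth 8
  add 17.0.0.0/8 -> H0 at depth 8
  add 182.124.237.32/28 -> H1 at depth 28
  - 17.0.0.0/8 clear@8
  Q 64.50.215.20: descend 010000000011001011010111 ; hops seen [H0] ; pick H0
  add 182.124.237.39/32 -> H2 at depth 32
  Q 182.124.237.39: descend 10110110011111001110110100100111 ; hops seen [H2,H1,H1,H2] ; pick H2
  Q 182.124.237.32: descend 10110110011111001110110100100 ; hops seen [H2,H1,H1] ; pick H1

== LOOKUPS ==
["H0","H2","H1"]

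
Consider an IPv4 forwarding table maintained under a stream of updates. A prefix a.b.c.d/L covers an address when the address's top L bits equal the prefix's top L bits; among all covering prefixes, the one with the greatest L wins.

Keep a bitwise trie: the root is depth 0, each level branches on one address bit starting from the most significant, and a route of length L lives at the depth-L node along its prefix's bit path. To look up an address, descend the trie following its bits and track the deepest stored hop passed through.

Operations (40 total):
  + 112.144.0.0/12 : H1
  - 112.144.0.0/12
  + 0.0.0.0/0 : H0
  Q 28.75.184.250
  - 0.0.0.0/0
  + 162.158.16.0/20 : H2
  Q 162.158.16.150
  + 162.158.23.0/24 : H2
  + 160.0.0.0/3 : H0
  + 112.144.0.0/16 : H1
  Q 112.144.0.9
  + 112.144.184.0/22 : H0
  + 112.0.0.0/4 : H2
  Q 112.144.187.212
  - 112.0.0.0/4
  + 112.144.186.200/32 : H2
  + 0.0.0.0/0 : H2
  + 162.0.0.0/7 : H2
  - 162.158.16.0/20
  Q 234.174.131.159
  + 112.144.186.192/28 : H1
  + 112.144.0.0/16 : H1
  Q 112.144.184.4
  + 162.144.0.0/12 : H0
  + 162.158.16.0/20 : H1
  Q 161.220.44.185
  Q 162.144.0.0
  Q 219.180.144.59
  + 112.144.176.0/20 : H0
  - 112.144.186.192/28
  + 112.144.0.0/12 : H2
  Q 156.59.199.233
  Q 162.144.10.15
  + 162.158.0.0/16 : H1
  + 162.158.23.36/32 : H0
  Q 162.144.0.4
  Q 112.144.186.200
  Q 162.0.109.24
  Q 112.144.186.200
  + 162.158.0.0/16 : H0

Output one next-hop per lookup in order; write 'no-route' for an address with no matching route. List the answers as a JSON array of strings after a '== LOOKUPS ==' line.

Apply in order:
  + 112.144.0.0/12 (H1) depth=12
  - 112.144.0.0/12 clear@12
  + 0.0.0.0/0 (H0) depth=0
  Q 28.75.184.250: descend 0 ; hops seen [H0] ; pick H0
  - 0.0.0.0/0 clear@0
  + 162.158.16.0/20 (H2) depth=20
  Q 162.158.16.150: descend 10100010100111100001 ; hops seen [H2] ; pick H2
  + 162.158.23.0/24 (H2) depth=24
  + 160.0.0.0/3 (H0) depth=3
  + 112.144.0.0/16 (H1) depth=16
  Q 112.144.0.9: descend 0111000010010000 ; hops seen [H1] ; pick H1
  + 112.144.184.0/22 (H0) depth=22
  + 112.0.0.0/4 (H2) depth=4
  Q 112.144.187.212: descend 0111000010010000101110 ; hops seen [H2,H1,H0] ; pick H0
  - 112.0.0.0/4 clear@4
  + 112.144.186.200/32 (H2) depth=32
  + 0.0.0.0/0 (H2) depth=0
  + 162.0.0.0/7 (H2) depth=7
  - 162.158.16.0/20 clear@20
  Q 234.174.131.159: descend 1 ; hops seen [H2] ; pick H2
  + 112.144.186.192/28 (H1) depth=28
  + 112.144.0.0/16 (H1) depth=16
  Q 112.144.184.4: descend 0111000010010000101110 ; hops seen [H2,H1,H0] ; pick H0
  + 162.144.0.0/12 (H0) depth=12
  + 162.158.16.0/20 (H1) depth=20
  Q 161.220.44.185: descend 101000 ; hops seen [H2,H0] ; pick H0
  Q 162.144.0.0: descend 101000101001 ; hops seen [H2,H0,H2,H0] ; pick H0
  Q 219.180.144.59: descend 1 ; hops seen [H2] ; pick H2
  + 112.144.176.0/20 (H0) depth=20
  - 112.144.186.192/28 clear@28
  + 112.144.0.0/12 (H2) depth=12
  Q 156.59.199.233: descend 10 ; hops seen [H2] ; pick H2
  Q 162.144.10.15: descend 101000101001 ; hops seen [H2,H0,H2,H0] ; pick H0
  + 162.158.0.0/16 (H1) depth=16
  + 162.158.23.36/32 (H0) depth=32
  Q 162.144.0.4: descend 101000101001 ; hops seen [H2,H0,H2,H0] ; pick H0
  Q 112.144.186.200: descend 01110000100100001011101011001000 ; hops seen [H2,H2,H1,H0,H0,H2] ; pick H2
  Q 162.0.109.24: descend 10100010 ; hops seen [H2,H0,H2] ; pick H2
  Q 112.144.186.200: descend 01110000100100001011101011001000 ; hops seen [H2,H2,H1,H0,H0,H2] ; pick H2
  + 162.158.0.0/16 (H0) depth=16

== LOOKUPS ==
["H0","H2","H1","H0","H2","H0","H0","H0","H2","H2","H0","H0","H2","H2","H2"]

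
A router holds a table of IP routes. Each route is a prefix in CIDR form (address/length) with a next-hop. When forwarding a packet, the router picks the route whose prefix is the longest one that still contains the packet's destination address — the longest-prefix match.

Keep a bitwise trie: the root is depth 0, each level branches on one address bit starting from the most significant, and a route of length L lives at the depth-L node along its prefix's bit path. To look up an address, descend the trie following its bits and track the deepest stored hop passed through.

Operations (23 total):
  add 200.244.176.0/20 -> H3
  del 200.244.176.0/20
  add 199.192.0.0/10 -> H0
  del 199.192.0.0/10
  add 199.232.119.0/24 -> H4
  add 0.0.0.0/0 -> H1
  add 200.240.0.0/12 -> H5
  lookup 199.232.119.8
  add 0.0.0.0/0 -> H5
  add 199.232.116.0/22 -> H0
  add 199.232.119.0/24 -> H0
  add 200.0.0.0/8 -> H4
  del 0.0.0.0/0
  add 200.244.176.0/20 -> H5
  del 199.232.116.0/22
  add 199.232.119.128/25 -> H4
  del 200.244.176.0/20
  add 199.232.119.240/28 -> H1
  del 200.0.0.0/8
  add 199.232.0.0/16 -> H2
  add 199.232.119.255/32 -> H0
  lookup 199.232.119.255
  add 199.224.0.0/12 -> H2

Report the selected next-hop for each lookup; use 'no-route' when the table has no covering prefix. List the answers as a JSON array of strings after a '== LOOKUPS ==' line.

Trace:
  + 200.244.176.0/20 (H3) depth=20
  del 200.244.176.0/20 (clear depth 20)
  + 199.192.0.0/10 (H0) depth=10
  del 199.192.0.0/10 (clear depth 10)
  + 199.232.119.0/24 (H4) depth=24
  + 0.0.0.0/0 (H1) depth=0
  + 200.240.0.0/12 (H5) depth=12
  lookup 199.232.119.8: bits 110001111110100001110111 walk d0:H1→d1:-→d2:-→d3:-→d4:-→d5:-→d6:-→d7:-→d8:-→d9:-→d10:-→d11:-→d12:-→d13:-→d14:-→d15:-→d16:-→d17:-→d18:-→d19:-→d20:-→d21:-→d22:-→d23:-→d24:H4 -> H4
  + 0.0.0.0/0 (H5) depth=0
  + 199.232.116.0/22 (H0) depth=22
  + 199.232.119.0/24 (H0) depth=24
  + 200.0.0.0/8 (H4) depth=8
  del 0.0.0.0/0 (clear depth 0)
  + 200.244.176.0/20 (H5) depth=20
  del 199.232.116.0/22 (clear depth 22)
  + 199.232.119.128/25 (H4) depth=25
  del 200.244.176.0/20 (clear depth 20)
  + 199.232.119.240/28 (H1) depth=28
  del 200.0.0.0/8 (clear depth 8)
  + 199.232.0.0/16 (H2) depth=16
  + 199.232.119.255/32 (H0) depth=32
  lookup 199.232.119.255: bits 11000111111010000111011111111111 walk d0:-→d1:-→d2:-→d3:-→d4:-→d5:-→d6:-→d7:-→d8:-→d9:-→d10:-→d11:-→d12:-→d13:-→d14:-→d15:-→d16:H2→d17:-→d18:-→d19:-→d20:-→d21:-→d22:-→d23:-→d24:H0→d25:H4→d26:-→d27:-→d28:H1→d29:-→d30:-→d31:-→d32:H0 -> H0
  + 199.224.0.0/12 (H2) depth=12

== LOOKUPS ==
["H4","H0"]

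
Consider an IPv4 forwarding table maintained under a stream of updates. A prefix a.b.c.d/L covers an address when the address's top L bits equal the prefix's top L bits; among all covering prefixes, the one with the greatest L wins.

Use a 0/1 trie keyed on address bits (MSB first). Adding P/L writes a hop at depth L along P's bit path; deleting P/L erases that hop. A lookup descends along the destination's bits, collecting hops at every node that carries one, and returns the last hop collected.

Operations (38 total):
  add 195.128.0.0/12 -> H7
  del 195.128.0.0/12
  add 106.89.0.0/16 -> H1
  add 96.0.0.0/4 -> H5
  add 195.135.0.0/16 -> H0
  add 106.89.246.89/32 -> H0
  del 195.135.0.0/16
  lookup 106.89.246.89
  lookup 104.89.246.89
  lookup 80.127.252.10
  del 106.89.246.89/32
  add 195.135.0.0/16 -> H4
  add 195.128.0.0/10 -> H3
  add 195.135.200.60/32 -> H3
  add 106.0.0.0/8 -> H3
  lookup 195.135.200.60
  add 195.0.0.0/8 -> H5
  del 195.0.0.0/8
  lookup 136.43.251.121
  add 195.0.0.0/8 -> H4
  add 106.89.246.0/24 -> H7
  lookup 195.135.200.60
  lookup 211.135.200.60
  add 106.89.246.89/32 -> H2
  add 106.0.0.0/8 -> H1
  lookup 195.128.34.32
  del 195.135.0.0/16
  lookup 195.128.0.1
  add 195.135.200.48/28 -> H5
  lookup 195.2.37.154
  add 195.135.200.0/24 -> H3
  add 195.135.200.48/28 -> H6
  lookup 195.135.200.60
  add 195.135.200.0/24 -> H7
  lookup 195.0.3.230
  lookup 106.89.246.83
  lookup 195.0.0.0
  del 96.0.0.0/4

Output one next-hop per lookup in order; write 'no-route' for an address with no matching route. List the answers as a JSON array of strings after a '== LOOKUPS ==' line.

Process each operation:
  + 195.128.0.0/12 (H7) depth=12
  - 195.128.0.0/12 clear@12
  + 106.89.0.0/16 (H1) depth=16
  + 96.0.0.0/4 (H5) depth=4
  + 195.135.0.0/16 (H0) depth=16
  + 106.89.246.89/32 (H0) depth=32
  - 195.135.0.0/16 clear@16
  Q 106.89.246.89: descend 01101010010110011111011001011001 ; hops seen [H5,H1,H0] ; pick H0
  Q 104.89.246.89: descend 011010 ; hops seen [H5] ; pick H5
  Q 80.127.252.10: descend 01 ; hops seen [∅] ; pick no-route
  - 106.89.246.89/32 clear@32
  + 195.135.0.0/16 (H4) depth=16
  + 195.128.0.0/10 (H3) depth=10
  + 195.135.200.60/32 (H3) depth=32
  + 106.0.0.0/8 (H3) depth=8
  Q 195.135.200.60: descend 11000011100001111100100000111100 ; hops seen [H3,H4,H3] ; pick H3
  + 195.0.0.0/8 (H5) depth=8
  - 195.0.0.0/8 clear@8
  Q 136.43.251.121: descend 1 ; hops seen [∅] ; pick no-route
  + 195.0.0.0/8 (H4) depth=8
  + 106.89.246.0/24 (H7) depth=24
  Q 195.135.200.60: descend 11000011100001111100100000111100 ; hops seen [H4,H3,H4,H3] ; pick H3
  Q 211.135.200.60: descend 110 ; hops seen [∅] ; pick no-route
  + 106.89.246.89/32 (H2) depth=32
  + 106.0.0.0/8 (H1) depth=8
  Q 195.128.34.32: descend 1100001110000 ; hops seen [H4,H3] ; pick H3
  - 195.135.0.0/16 clear@16
  Q 195.128.0.1: descend 1100001110000 ; hops seen [H4,H3] ; pick H3
  + 195.135.200.48/28 (H5) depth=28
  Q 195.2.37.154: descend 11000011 ; hops seen [H4] ; pick H4
  + 195.135.200.0/24 (H3) depth=24
  + 195.135.200.48/28 (H6) depth=28
  Q 195.135.200.60: descend 11000011100001111100100000111100 ; hops seen [H4,H3,H3,H6,H3] ; pick H3
  + 195.135.200.0/24 (H7) depth=24
  Q 195.0.3.230: descend 11000011 ; hops seen [H4] ; pick H4
  Q 106.89.246.83: descend 0110101001011001111101100101 ; hops seen [H5,H1,H1,H7] ; pick H7
  Q 195.0.0.0: descend 11000011 ; hops seen [H4] ; pick H4
  - 96.0.0.0/4 clear@4

== LOOKUPS ==
["H0","H5","no-route","H3","no-route","H3","no-route","H3","H3","H4","H3","H4","H7","H4"]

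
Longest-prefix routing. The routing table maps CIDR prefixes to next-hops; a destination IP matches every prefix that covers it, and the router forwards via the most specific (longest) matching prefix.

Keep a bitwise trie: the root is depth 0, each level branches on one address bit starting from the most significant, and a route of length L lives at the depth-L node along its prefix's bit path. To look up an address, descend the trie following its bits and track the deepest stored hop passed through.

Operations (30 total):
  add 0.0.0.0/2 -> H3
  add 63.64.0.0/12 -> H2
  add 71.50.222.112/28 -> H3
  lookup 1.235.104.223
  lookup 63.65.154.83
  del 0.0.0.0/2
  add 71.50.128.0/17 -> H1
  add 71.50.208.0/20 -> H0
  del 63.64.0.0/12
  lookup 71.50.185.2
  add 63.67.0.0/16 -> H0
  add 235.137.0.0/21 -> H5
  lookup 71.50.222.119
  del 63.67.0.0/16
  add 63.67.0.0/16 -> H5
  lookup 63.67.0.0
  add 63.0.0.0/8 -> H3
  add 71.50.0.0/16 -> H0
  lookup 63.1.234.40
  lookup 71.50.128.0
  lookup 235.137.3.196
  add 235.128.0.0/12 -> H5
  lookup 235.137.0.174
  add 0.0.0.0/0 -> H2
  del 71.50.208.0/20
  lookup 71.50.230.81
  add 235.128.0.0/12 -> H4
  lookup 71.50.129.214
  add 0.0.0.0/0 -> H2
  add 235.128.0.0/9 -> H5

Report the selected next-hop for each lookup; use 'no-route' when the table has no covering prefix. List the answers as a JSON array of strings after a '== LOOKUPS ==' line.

Apply in order:
  add 0.0.0.0/2 -> H3 at depth 2
  add 63.64.0.0/12 -> H2 at depth 12
  add 71.50.222.112/28 -> H3 at depth 28
  ? 1.235.104.223  path d0:-→d1:-→d2:H3  best=H3
  ? 63.65.154.83  path d0:-→d1:-→d2:H3→d3:-→d4:-→d5:-→d6:-→d7:-→d8:-→d9:-→d10:-→d11:-→d12:H2  best=H2
  - 0.0.0.0/2 clear@2
  add 71.50.128.0/17 -> H1 at depth 17
  add 71.50.208.0/20 -> H0 at depth 20
  - 63.64.0.0/12 clear@12
  ? 71.50.185.2  path d0:-→d1:-→d2:-→d3:-→d4:-→d5:-→d6:-→d7:-→d8:-→d9:-→d10:-→d11:-→d12:-→d13:-→d14:-→d15:-→d16:-→d17:H1  best=H1
  add 63.67.0.0/16 -> H0 at depth 16
  add 235.137.0.0/21 -> H5 at depth 21
  ? 71.50.222.119  path d0:-→d1:-→d2:-→d3:-→d4:-→d5:-→d6:-→d7:-→d8:-→d9:-→d10:-→d11:-→d12:-→d13:-→d14:-→d15:-→d16:-→d17:H1→d18:-→d19:-→d20:H0→d21:-→d22:-→d23:-→d24:-→d25:-→d26:-→d27:-→d28:H3  best=H3
  - 63.67.0.0/16 clear@16
  add 63.67.0.0/16 -> H5 at depth 16
  ? 63.67.0.0  path d0:-→d1:-→d2:-→d3:-→d4:-→d5:-→d6:-→d7:-→d8:-→d9:-→d10:-→d11:-→d12:-→d13:-→d14:-→d15:-→d16:H5  best=H5
  add 63.0.0.0/8 -> H3 at depth 8
  add 71.50.0.0/16 -> H0 at depth 16
  ? 63.1.234.40  path d0:-→d1:-→d2:-→d3:-→d4:-→d5:-→d6:-→d7:-→d8:H3→d9:-  best=H3
  ? 71.50.128.0  path d0:-→d1:-→d2:-→d3:-→d4:-→d5:-→d6:-→d7:-→d8:-→d9:-→d10:-→d11:-→d12:-→d13:-→d14:-→d15:-→d16:H0→d17:H1  best=H1
  ? 235.137.3.196  path d0:-→d1:-→d2:-→d3:-→d4:-→d5:-→d6:-→d7:-→d8:-→d9:-→d10:-→d11:-→d12:-→d13:-→d14:-→d15:-→d16:-→d17:-→d18:-→d19:-→d20:-→d21:H5  best=H5
  add 235.128.0.0/12 -> H5 at depth 12
  ? 235.137.0.174  path d0:-→d1:-→d2:-→d3:-→d4:-→d5:-→d6:-→d7:-→d8:-→d9:-→d10:-→d11:-→d12:H5→d13:-→d14:-→d15:-→d16:-→d17:-→d18:-→d19:-→d20:-→d21:H5  best=H5
  add 0.0.0.0/0 -> H2 at depth 0
  - 71.50.208.0/20 clear@20
  ? 71.50.230.81  path d0:H2→d1:-→d2:-→d3:-→d4:-→d5:-→d6:-→d7:-→d8:-→d9:-→d10:-→d11:-→d12:-→d13:-→d14:-→d15:-→d16:H0→d17:H1→d18:-  best=H1
  add 235.128.0.0/12 -> H4 at depth 12
  ? 71.50.129.214  path d0:H2→d1:-→d2:-→d3:-→d4:-→d5:-→d6:-→d7:-→d8:-→d9:-→d10:-→d11:-→d12:-→d13:-→d14:-→d15:-→d16:H0→d17:H1  best=H1
  add 0.0.0.0/0 -> H2 at depth 0
  add 235.128.0.0/9 -> H5 at depth 9

== LOOKUPS ==
["H3","H2","H1","H3","H5","H3","H1","H5","H5","H1","H1"]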